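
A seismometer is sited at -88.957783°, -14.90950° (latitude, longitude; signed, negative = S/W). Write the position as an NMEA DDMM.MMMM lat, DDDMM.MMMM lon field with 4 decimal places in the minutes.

Latitude is negative → S; |value| = 88.957783
Lat: minutes = (88.957783 − 88) × 60 = 57.466980
Longitude is negative → W; |value| = 14.909500
Longitude: minutes = (14.909500 − 14) × 60 = 54.570000

8857.4670,S / 01454.5700,W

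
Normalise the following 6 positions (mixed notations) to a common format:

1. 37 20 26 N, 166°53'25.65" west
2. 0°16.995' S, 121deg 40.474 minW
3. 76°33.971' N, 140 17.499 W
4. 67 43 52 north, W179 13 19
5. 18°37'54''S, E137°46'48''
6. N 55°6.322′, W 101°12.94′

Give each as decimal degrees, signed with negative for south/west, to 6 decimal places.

Point 1:
  Latitude: 37 + 20/60 + 26/3600 = 37.3405556
  N ⇒ keep positive
  λ: 166 + 53/60 + 25.65/3600 = 166.8904583
  hemisphere W, so the sign is −
Point 2:
  Lat: 0 + 16.995/60 = 0.2832500
  hemisphere S, so the sign is −
  Lon: 40.474′ = 0.674567°; total 121.6745667
  W ⇒ negate
Point 3:
  Lat: 33.971′ = 0.566183°; total 76.5661833
  N ⇒ keep positive
  Lon: 140 + 17.499/60 = 140.2916500
  hemisphere W, so the sign is −
Point 4:
  φ: 67° + 43/60 + 52/3600 = 67 + 0.716667 + 0.014444 = 67.7311111
  N → positive
  Lon: 13′ + 19″ = 13.31667′; 179 + 13.31667/60 = 179.2219444
  W → negative
Point 5:
  Latitude: 37′ + 54″ = 37.90000′; 18 + 37.90000/60 = 18.6316667
  S ⇒ negate
  λ: 137 + 46/60 + 48/3600 = 137.7800000
  E ⇒ keep positive
Point 6:
  Latitude: 6.322′ = 0.105367°; total 55.1053667
  N → positive
  λ: 12.94′ = 0.215667°; total 101.2156667
  W ⇒ negate

1. 37.340556, -166.890458
2. -0.283250, -121.674567
3. 76.566183, -140.291650
4. 67.731111, -179.221944
5. -18.631667, 137.780000
6. 55.105367, -101.215667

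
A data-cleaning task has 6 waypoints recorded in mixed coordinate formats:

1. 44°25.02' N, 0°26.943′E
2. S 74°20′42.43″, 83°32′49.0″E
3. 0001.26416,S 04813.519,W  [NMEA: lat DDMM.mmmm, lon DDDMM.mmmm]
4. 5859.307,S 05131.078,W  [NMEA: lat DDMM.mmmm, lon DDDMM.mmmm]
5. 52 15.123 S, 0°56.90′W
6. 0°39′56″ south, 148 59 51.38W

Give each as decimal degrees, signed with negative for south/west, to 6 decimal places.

1. 44.417000, 0.449050
2. -74.345119, 83.546944
3. -0.021069, -48.225317
4. -58.988450, -51.517967
5. -52.252050, -0.948333
6. -0.665556, -148.997606

Point 1:
  Latitude: 25.02′ = 0.417000°; total 44.4170000
  N ⇒ keep positive
  Lon: 26.943′ = 0.449050°; total 0.4490500
  E → positive
Point 2:
  Latitude: 74 + 20/60 + 42.43/3600 = 74.3451194
  S ⇒ negate
  Longitude: 83 + 32/60 + 49/3600 = 83.5469444
  E → positive
Point 3:
  φ: split at 2 digits → 00° and 1.26416′; 0 + 1.26416/60 = 0.0210693
  S ⇒ negate
  Longitude: degrees = first 3 digits = 48, minutes = 13.519; 48 + 13.519/60 = 48.2253167
  W ⇒ negate
Point 4:
  Lat: degrees = first 2 digits = 58, minutes = 59.307; 58 + 59.307/60 = 58.9884500
  hemisphere S, so the sign is −
  Longitude: split at 3 digits → 051° and 31.078′; 51 + 31.078/60 = 51.5179667
  W → negative
Point 5:
  Latitude: 52 + 15.123/60 = 52.2520500
  hemisphere S, so the sign is −
  λ: 0 + 56.9/60 = 0.9483333
  W ⇒ negate
Point 6:
  φ: 0° + 39/60 + 56/3600 = 0 + 0.650000 + 0.015556 = 0.6655556
  hemisphere S, so the sign is −
  λ: 148 + 59/60 + 51.38/3600 = 148.9976056
  W → negative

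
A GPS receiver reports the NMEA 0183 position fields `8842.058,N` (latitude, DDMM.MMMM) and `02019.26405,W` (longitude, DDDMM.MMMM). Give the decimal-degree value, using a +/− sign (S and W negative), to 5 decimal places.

88.70097, -20.32107

Lat: split at 2 digits → 88° and 42.058′; 88 + 42.058/60 = 88.700967
N ⇒ keep positive
λ: split at 3 digits → 020° and 19.26405′; 20 + 19.26405/60 = 20.321068
hemisphere W, so the sign is −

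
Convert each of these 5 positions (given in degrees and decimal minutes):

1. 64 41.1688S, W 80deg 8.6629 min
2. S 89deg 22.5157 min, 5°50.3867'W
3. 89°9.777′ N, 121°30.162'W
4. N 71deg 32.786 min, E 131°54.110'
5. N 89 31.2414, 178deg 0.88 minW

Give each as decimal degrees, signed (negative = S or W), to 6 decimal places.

Point 1:
  φ: 64 + 41.1688/60 = 64.6861467
  S → negative
  λ: 80 + 8.6629/60 = 80.1443817
  W ⇒ negate
Point 2:
  Latitude: 89 + 22.5157/60 = 89.3752617
  S ⇒ negate
  λ: 5 + 50.3867/60 = 5.8397783
  W → negative
Point 3:
  Lat: 9.777′ = 0.162950°; total 89.1629500
  N ⇒ keep positive
  λ: 121 + 30.162/60 = 121.5027000
  W → negative
Point 4:
  Latitude: 71 + 32.786/60 = 71.5464333
  N → positive
  Longitude: 131 + 54.11/60 = 131.9018333
  E → positive
Point 5:
  φ: 89 + 31.2414/60 = 89.5206900
  N ⇒ keep positive
  Longitude: 178 + 0.88/60 = 178.0146667
  W ⇒ negate

1. -64.686147, -80.144382
2. -89.375262, -5.839778
3. 89.162950, -121.502700
4. 71.546433, 131.901833
5. 89.520690, -178.014667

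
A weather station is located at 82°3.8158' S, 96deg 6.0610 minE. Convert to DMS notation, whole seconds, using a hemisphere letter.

82°03′49″ S, 96°06′4″ E

Lat: fractional minutes 0.81580 × 60 = 48.95″
Lon: fractional minutes 0.06100 × 60 = 3.66″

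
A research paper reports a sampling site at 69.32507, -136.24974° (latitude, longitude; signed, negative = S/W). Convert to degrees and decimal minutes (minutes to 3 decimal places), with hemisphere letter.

φ: 69° + 0.325070 × 60 = 69° 19.50420′
Longitude is negative → W; |value| = 136.249740
λ: fractional part 0.249740 → 14.98440 minutes

69° 19.504′ N, 136° 14.984′ W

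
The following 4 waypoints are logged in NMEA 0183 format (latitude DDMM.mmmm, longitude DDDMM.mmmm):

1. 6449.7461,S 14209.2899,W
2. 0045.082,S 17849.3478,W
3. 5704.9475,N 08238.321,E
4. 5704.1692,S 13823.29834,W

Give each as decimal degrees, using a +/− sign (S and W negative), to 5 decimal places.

1. -64.82910, -142.15483
2. -0.75137, -178.82246
3. 57.08246, 82.63868
4. -57.06949, -138.38831

Point 1:
  Latitude: split at 2 digits → 64° and 49.7461′; 64 + 49.7461/60 = 64.829102
  S ⇒ negate
  Lon: degrees = first 3 digits = 142, minutes = 9.2899; 142 + 9.2899/60 = 142.154832
  W → negative
Point 2:
  Latitude: degrees = first 2 digits = 0, minutes = 45.082; 0 + 45.082/60 = 0.751367
  hemisphere S, so the sign is −
  λ: split at 3 digits → 178° and 49.3478′; 178 + 49.3478/60 = 178.822463
  W ⇒ negate
Point 3:
  Lat: degrees = first 2 digits = 57, minutes = 4.9475; 57 + 4.9475/60 = 57.082458
  N ⇒ keep positive
  λ: split at 3 digits → 082° and 38.321′; 82 + 38.321/60 = 82.638683
  E → positive
Point 4:
  φ: degrees = first 2 digits = 57, minutes = 4.1692; 57 + 4.1692/60 = 57.069487
  S ⇒ negate
  λ: degrees = first 3 digits = 138, minutes = 23.29834; 138 + 23.29834/60 = 138.388306
  W → negative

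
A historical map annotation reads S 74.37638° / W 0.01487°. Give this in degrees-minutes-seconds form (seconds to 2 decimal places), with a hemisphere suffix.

Lat: 0.376380 × 60 = 22.58280′ → 22′, remainder × 60 = 34.9680″
Lon: 0.014870 × 60 = 0.89220′ → 0′, remainder × 60 = 53.5320″

74°22′34.97″ S, 0°00′53.53″ W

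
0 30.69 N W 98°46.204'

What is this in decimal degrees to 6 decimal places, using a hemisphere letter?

φ: 30.69′ = 0.511500°; total 0.5115000
Lon: 98 + 46.204/60 = 98.7700667

0.511500° N, 98.770067° W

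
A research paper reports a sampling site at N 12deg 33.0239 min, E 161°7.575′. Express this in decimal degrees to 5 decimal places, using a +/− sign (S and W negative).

φ: 33.0239′ = 0.550398°; total 12.550398
N → positive
Lon: 161 + 7.575/60 = 161.126250
E ⇒ keep positive

12.55040, 161.12625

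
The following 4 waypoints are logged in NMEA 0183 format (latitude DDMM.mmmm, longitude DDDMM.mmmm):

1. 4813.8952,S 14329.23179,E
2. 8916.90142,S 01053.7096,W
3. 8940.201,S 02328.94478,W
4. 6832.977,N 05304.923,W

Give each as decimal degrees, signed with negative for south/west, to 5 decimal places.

Point 1:
  Lat: degrees = first 2 digits = 48, minutes = 13.8952; 48 + 13.8952/60 = 48.231587
  S → negative
  Longitude: split at 3 digits → 143° and 29.23179′; 143 + 29.23179/60 = 143.487197
  E ⇒ keep positive
Point 2:
  Lat: degrees = first 2 digits = 89, minutes = 16.90142; 89 + 16.90142/60 = 89.281690
  hemisphere S, so the sign is −
  Longitude: degrees = first 3 digits = 10, minutes = 53.7096; 10 + 53.7096/60 = 10.895160
  W → negative
Point 3:
  Latitude: split at 2 digits → 89° and 40.201′; 89 + 40.201/60 = 89.670017
  S → negative
  λ: split at 3 digits → 023° and 28.94478′; 23 + 28.94478/60 = 23.482413
  hemisphere W, so the sign is −
Point 4:
  Latitude: degrees = first 2 digits = 68, minutes = 32.977; 68 + 32.977/60 = 68.549617
  N → positive
  Longitude: degrees = first 3 digits = 53, minutes = 4.923; 53 + 4.923/60 = 53.082050
  W ⇒ negate

1. -48.23159, 143.48720
2. -89.28169, -10.89516
3. -89.67002, -23.48241
4. 68.54962, -53.08205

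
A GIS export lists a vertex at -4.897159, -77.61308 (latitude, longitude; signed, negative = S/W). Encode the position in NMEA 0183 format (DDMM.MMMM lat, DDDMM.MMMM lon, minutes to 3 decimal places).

Latitude is negative → S; |value| = 4.897159
φ: 4° + 0.897159 × 60 = 4° 53.82954′
Longitude is negative → W; |value| = 77.613080
Lon: fractional part 0.613080 → 36.78480 minutes

0453.830,S / 07736.785,W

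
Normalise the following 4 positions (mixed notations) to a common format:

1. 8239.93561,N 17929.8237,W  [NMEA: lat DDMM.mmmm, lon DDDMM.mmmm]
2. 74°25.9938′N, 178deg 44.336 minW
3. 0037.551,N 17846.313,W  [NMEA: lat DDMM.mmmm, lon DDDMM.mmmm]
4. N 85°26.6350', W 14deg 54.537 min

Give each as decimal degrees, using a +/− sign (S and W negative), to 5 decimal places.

1. 82.66559, -179.49706
2. 74.43323, -178.73893
3. 0.62585, -178.77188
4. 85.44392, -14.90895

Point 1:
  Latitude: degrees = first 2 digits = 82, minutes = 39.93561; 82 + 39.93561/60 = 82.665594
  N ⇒ keep positive
  λ: split at 3 digits → 179° and 29.8237′; 179 + 29.8237/60 = 179.497062
  W ⇒ negate
Point 2:
  φ: 74 + 25.9938/60 = 74.433230
  N ⇒ keep positive
  λ: 178 + 44.336/60 = 178.738933
  W → negative
Point 3:
  φ: split at 2 digits → 00° and 37.551′; 0 + 37.551/60 = 0.625850
  N → positive
  Lon: degrees = first 3 digits = 178, minutes = 46.313; 178 + 46.313/60 = 178.771883
  W ⇒ negate
Point 4:
  φ: 26.635′ = 0.443917°; total 85.443917
  N → positive
  Lon: 54.537′ = 0.908950°; total 14.908950
  hemisphere W, so the sign is −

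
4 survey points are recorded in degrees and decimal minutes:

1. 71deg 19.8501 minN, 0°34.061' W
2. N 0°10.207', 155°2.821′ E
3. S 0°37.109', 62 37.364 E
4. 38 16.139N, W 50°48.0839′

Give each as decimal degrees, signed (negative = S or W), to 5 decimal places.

Point 1:
  Lat: 71 + 19.8501/60 = 71.330835
  N ⇒ keep positive
  Longitude: 34.061′ = 0.567683°; total 0.567683
  hemisphere W, so the sign is −
Point 2:
  φ: 10.207′ = 0.170117°; total 0.170117
  N ⇒ keep positive
  Lon: 155 + 2.821/60 = 155.047017
  E → positive
Point 3:
  φ: 0 + 37.109/60 = 0.618483
  S ⇒ negate
  Longitude: 62 + 37.364/60 = 62.622733
  E → positive
Point 4:
  Lat: 38 + 16.139/60 = 38.268983
  N ⇒ keep positive
  λ: 48.0839′ = 0.801398°; total 50.801398
  W → negative

1. 71.33084, -0.56768
2. 0.17012, 155.04702
3. -0.61848, 62.62273
4. 38.26898, -50.80140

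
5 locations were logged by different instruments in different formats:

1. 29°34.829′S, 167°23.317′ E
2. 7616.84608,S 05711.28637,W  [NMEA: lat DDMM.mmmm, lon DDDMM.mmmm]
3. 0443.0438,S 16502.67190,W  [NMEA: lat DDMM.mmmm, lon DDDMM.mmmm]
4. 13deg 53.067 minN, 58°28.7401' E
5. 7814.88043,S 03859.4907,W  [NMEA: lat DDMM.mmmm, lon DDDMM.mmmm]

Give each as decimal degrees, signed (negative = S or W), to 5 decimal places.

Point 1:
  φ: 29 + 34.829/60 = 29.580483
  S ⇒ negate
  Lon: 167 + 23.317/60 = 167.388617
  E → positive
Point 2:
  φ: degrees = first 2 digits = 76, minutes = 16.84608; 76 + 16.84608/60 = 76.280768
  S ⇒ negate
  Longitude: degrees = first 3 digits = 57, minutes = 11.28637; 57 + 11.28637/60 = 57.188106
  hemisphere W, so the sign is −
Point 3:
  φ: degrees = first 2 digits = 4, minutes = 43.0438; 4 + 43.0438/60 = 4.717397
  S → negative
  Lon: split at 3 digits → 165° and 2.6719′; 165 + 2.6719/60 = 165.044532
  W ⇒ negate
Point 4:
  Lat: 53.067′ = 0.884450°; total 13.884450
  N → positive
  Lon: 58 + 28.7401/60 = 58.479002
  E → positive
Point 5:
  φ: split at 2 digits → 78° and 14.88043′; 78 + 14.88043/60 = 78.248007
  S ⇒ negate
  Longitude: split at 3 digits → 038° and 59.4907′; 38 + 59.4907/60 = 38.991512
  hemisphere W, so the sign is −

1. -29.58048, 167.38862
2. -76.28077, -57.18811
3. -4.71740, -165.04453
4. 13.88445, 58.47900
5. -78.24801, -38.99151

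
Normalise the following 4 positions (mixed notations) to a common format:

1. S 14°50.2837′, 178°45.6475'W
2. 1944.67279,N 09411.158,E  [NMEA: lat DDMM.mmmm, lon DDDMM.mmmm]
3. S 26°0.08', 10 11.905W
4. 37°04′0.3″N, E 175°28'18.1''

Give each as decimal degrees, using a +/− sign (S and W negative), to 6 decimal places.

1. -14.838062, -178.760792
2. 19.744547, 94.185967
3. -26.001333, -10.198417
4. 37.066750, 175.471694

Point 1:
  Latitude: 50.2837′ = 0.838062°; total 14.8380617
  S → negative
  Longitude: 45.6475′ = 0.760792°; total 178.7607917
  hemisphere W, so the sign is −
Point 2:
  Lat: degrees = first 2 digits = 19, minutes = 44.67279; 19 + 44.67279/60 = 19.7445465
  N → positive
  Longitude: degrees = first 3 digits = 94, minutes = 11.158; 94 + 11.158/60 = 94.1859667
  E → positive
Point 3:
  Lat: 0.08′ = 0.001333°; total 26.0013333
  S → negative
  λ: 10 + 11.905/60 = 10.1984167
  W ⇒ negate
Point 4:
  φ: 4′ + 0.3″ = 4.00500′; 37 + 4.00500/60 = 37.0667500
  N → positive
  λ: 175 + 28/60 + 18.1/3600 = 175.4716944
  E → positive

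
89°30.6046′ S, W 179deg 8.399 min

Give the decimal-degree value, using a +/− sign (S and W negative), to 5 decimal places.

-89.51008, -179.13998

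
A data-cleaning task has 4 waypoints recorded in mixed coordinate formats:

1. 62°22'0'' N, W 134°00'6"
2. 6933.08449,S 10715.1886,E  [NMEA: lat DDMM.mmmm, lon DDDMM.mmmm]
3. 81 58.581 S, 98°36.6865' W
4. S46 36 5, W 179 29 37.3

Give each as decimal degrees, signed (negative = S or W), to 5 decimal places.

1. 62.36667, -134.00167
2. -69.55141, 107.25314
3. -81.97635, -98.61144
4. -46.60139, -179.49369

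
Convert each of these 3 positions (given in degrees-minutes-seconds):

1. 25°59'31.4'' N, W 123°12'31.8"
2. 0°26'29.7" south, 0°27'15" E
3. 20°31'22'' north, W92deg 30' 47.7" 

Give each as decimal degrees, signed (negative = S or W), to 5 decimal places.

Point 1:
  Latitude: 59′ + 31.4″ = 59.52333′; 25 + 59.52333/60 = 25.992056
  N → positive
  Lon: 12′ + 31.8″ = 12.53000′; 123 + 12.53000/60 = 123.208833
  W ⇒ negate
Point 2:
  Latitude: 0 + 26/60 + 29.7/3600 = 0.441583
  hemisphere S, so the sign is −
  Longitude: 0° + 27/60 + 15/3600 = 0 + 0.450000 + 0.004167 = 0.454167
  E ⇒ keep positive
Point 3:
  Latitude: 31′ + 22″ = 31.36667′; 20 + 31.36667/60 = 20.522778
  N ⇒ keep positive
  Longitude: 92 + 30/60 + 47.7/3600 = 92.513250
  W ⇒ negate

1. 25.99206, -123.20883
2. -0.44158, 0.45417
3. 20.52278, -92.51325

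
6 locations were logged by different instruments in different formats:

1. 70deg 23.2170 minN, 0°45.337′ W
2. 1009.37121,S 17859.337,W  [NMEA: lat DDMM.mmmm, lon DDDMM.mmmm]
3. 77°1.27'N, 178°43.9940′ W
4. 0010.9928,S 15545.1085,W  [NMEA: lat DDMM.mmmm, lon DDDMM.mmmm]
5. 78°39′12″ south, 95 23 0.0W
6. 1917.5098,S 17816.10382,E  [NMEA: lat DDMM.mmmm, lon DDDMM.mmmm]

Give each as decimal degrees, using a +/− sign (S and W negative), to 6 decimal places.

1. 70.386950, -0.755617
2. -10.156187, -178.988950
3. 77.021167, -178.733233
4. -0.183213, -155.751808
5. -78.653333, -95.383333
6. -19.291830, 178.268397

Point 1:
  Lat: 70 + 23.217/60 = 70.3869500
  N ⇒ keep positive
  Lon: 45.337′ = 0.755617°; total 0.7556167
  hemisphere W, so the sign is −
Point 2:
  φ: split at 2 digits → 10° and 9.37121′; 10 + 9.37121/60 = 10.1561868
  S → negative
  λ: split at 3 digits → 178° and 59.337′; 178 + 59.337/60 = 178.9889500
  W ⇒ negate
Point 3:
  Lat: 77 + 1.27/60 = 77.0211667
  N → positive
  Lon: 178 + 43.994/60 = 178.7332333
  hemisphere W, so the sign is −
Point 4:
  φ: degrees = first 2 digits = 0, minutes = 10.9928; 0 + 10.9928/60 = 0.1832133
  hemisphere S, so the sign is −
  Lon: degrees = first 3 digits = 155, minutes = 45.1085; 155 + 45.1085/60 = 155.7518083
  W → negative
Point 5:
  Latitude: 78 + 39/60 + 12/3600 = 78.6533333
  S → negative
  Longitude: 23′ + 0″ = 23.00000′; 95 + 23.00000/60 = 95.3833333
  W ⇒ negate
Point 6:
  Lat: split at 2 digits → 19° and 17.5098′; 19 + 17.5098/60 = 19.2918300
  S ⇒ negate
  λ: degrees = first 3 digits = 178, minutes = 16.10382; 178 + 16.10382/60 = 178.2683970
  E ⇒ keep positive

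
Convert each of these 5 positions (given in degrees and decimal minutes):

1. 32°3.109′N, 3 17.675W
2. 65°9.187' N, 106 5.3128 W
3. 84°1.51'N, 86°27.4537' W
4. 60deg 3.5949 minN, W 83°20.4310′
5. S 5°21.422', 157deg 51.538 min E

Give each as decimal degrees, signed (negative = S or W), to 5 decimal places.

1. 32.05182, -3.29458
2. 65.15312, -106.08855
3. 84.02517, -86.45756
4. 60.05992, -83.34052
5. -5.35703, 157.85897

Point 1:
  Latitude: 3.109′ = 0.051817°; total 32.051817
  N → positive
  Lon: 3 + 17.675/60 = 3.294583
  W → negative
Point 2:
  Lat: 9.187′ = 0.153117°; total 65.153117
  N → positive
  Longitude: 106 + 5.3128/60 = 106.088547
  hemisphere W, so the sign is −
Point 3:
  Lat: 84 + 1.51/60 = 84.025167
  N → positive
  Lon: 86 + 27.4537/60 = 86.457562
  W → negative
Point 4:
  Latitude: 3.5949′ = 0.059915°; total 60.059915
  N ⇒ keep positive
  λ: 20.431′ = 0.340517°; total 83.340517
  W ⇒ negate
Point 5:
  Lat: 21.422′ = 0.357033°; total 5.357033
  hemisphere S, so the sign is −
  Lon: 51.538′ = 0.858967°; total 157.858967
  E → positive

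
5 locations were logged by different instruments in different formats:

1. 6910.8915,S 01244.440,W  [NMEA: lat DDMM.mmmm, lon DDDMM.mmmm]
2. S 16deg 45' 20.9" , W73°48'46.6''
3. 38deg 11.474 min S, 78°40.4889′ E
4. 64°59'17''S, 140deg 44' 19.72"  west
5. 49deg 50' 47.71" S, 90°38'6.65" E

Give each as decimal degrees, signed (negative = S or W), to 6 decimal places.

1. -69.181525, -12.740667
2. -16.755806, -73.812944
3. -38.191233, 78.674815
4. -64.988056, -140.738811
5. -49.846586, 90.635181

Point 1:
  Lat: split at 2 digits → 69° and 10.8915′; 69 + 10.8915/60 = 69.1815250
  S → negative
  Lon: degrees = first 3 digits = 12, minutes = 44.44; 12 + 44.44/60 = 12.7406667
  W ⇒ negate
Point 2:
  Latitude: 16 + 45/60 + 20.9/3600 = 16.7558056
  S ⇒ negate
  λ: 73° + 48/60 + 46.6/3600 = 73 + 0.800000 + 0.012944 = 73.8129444
  W ⇒ negate
Point 3:
  Latitude: 11.474′ = 0.191233°; total 38.1912333
  S ⇒ negate
  λ: 78 + 40.4889/60 = 78.6748150
  E ⇒ keep positive
Point 4:
  Lat: 64 + 59/60 + 17/3600 = 64.9880556
  S → negative
  Longitude: 44′ + 19.72″ = 44.32867′; 140 + 44.32867/60 = 140.7388111
  hemisphere W, so the sign is −
Point 5:
  Latitude: 50′ + 47.71″ = 50.79517′; 49 + 50.79517/60 = 49.8465861
  hemisphere S, so the sign is −
  Longitude: 38′ + 6.65″ = 38.11083′; 90 + 38.11083/60 = 90.6351806
  E ⇒ keep positive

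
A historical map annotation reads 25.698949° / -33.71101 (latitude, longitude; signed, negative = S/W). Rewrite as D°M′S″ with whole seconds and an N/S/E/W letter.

25°41′56″ N, 33°42′40″ W

Latitude: 0.698949° → 41.93694′; 0.93694 × 60 = 56.22″
Longitude is negative → W; |value| = 33.711010
Longitude: whole degrees 33; 42.66060′ → 42′ and 39.64″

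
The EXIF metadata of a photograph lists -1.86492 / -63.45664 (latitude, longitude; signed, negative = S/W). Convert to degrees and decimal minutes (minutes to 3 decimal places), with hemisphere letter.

1° 51.895′ S, 63° 27.398′ W

Latitude is negative → S; |value| = 1.864920
Lat: 1° + 0.864920 × 60 = 1° 51.89520′
Longitude is negative → W; |value| = 63.456640
Lon: fractional part 0.456640 → 27.39840 minutes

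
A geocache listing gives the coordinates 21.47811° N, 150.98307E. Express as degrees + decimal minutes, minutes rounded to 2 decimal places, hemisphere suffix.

21° 28.69′ N, 150° 58.98′ E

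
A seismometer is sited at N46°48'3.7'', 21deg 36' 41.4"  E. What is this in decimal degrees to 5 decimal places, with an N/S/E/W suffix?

Latitude: 46 + 48/60 + 3.7/3600 = 46.801028
λ: 36′ + 41.4″ = 36.69000′; 21 + 36.69000/60 = 21.611500

46.80103° N, 21.61150° E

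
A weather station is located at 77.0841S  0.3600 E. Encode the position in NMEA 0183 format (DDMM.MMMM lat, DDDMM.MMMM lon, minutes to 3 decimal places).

7705.046,S / 00021.600,E

Lat: fractional part 0.084100 → 5.04600 minutes
Longitude: 0° + 0.360000 × 60 = 0° 21.60000′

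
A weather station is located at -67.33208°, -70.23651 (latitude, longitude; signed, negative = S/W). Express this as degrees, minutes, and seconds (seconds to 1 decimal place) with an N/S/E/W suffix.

67°19′55.5″ S, 70°14′11.4″ W

Latitude is negative → S; |value| = 67.332080
φ: 0.332080° → 19.92480′; 0.92480 × 60 = 55.488″
Longitude is negative → W; |value| = 70.236510
Lon: 0.236510 × 60 = 14.19060′ → 14′, remainder × 60 = 11.436″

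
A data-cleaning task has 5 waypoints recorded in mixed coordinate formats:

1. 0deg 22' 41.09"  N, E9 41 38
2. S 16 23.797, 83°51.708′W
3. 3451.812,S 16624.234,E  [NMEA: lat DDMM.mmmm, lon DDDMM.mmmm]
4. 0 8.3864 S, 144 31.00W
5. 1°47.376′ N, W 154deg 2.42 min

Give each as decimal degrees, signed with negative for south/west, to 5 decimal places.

1. 0.37808, 9.69389
2. -16.39662, -83.86180
3. -34.86353, 166.40390
4. -0.13977, -144.51667
5. 1.78960, -154.04033

Point 1:
  Lat: 0 + 22/60 + 41.09/3600 = 0.378081
  N ⇒ keep positive
  Longitude: 9 + 41/60 + 38/3600 = 9.693889
  E ⇒ keep positive
Point 2:
  Lat: 16 + 23.797/60 = 16.396617
  S ⇒ negate
  Longitude: 51.708′ = 0.861800°; total 83.861800
  W → negative
Point 3:
  Lat: degrees = first 2 digits = 34, minutes = 51.812; 34 + 51.812/60 = 34.863533
  S ⇒ negate
  λ: degrees = first 3 digits = 166, minutes = 24.234; 166 + 24.234/60 = 166.403900
  E ⇒ keep positive
Point 4:
  Latitude: 0 + 8.3864/60 = 0.139773
  S → negative
  Lon: 31′ = 0.516667°; total 144.516667
  W ⇒ negate
Point 5:
  φ: 1 + 47.376/60 = 1.789600
  N ⇒ keep positive
  Lon: 2.42′ = 0.040333°; total 154.040333
  W ⇒ negate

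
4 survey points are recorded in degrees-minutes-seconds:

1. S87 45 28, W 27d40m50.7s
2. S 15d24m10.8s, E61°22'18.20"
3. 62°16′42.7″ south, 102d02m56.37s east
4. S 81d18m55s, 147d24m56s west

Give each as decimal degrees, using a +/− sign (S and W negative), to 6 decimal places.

Point 1:
  Latitude: 87° + 45/60 + 28/3600 = 87 + 0.750000 + 0.007778 = 87.7577778
  S → negative
  Lon: 27 + 40/60 + 50.7/3600 = 27.6807500
  hemisphere W, so the sign is −
Point 2:
  Latitude: 15 + 24/60 + 10.8/3600 = 15.4030000
  S ⇒ negate
  Longitude: 61° + 22/60 + 18.2/3600 = 61 + 0.366667 + 0.005056 = 61.3717222
  E ⇒ keep positive
Point 3:
  Latitude: 62 + 16/60 + 42.7/3600 = 62.2785278
  S ⇒ negate
  λ: 102° + 2/60 + 56.37/3600 = 102 + 0.033333 + 0.015658 = 102.0489917
  E ⇒ keep positive
Point 4:
  Lat: 18′ + 55″ = 18.91667′; 81 + 18.91667/60 = 81.3152778
  S ⇒ negate
  Lon: 147° + 24/60 + 56/3600 = 147 + 0.400000 + 0.015556 = 147.4155556
  W ⇒ negate

1. -87.757778, -27.680750
2. -15.403000, 61.371722
3. -62.278528, 102.048992
4. -81.315278, -147.415556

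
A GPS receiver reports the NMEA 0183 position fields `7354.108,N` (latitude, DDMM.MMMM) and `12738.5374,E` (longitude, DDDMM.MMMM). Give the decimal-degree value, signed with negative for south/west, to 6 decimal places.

Latitude: split at 2 digits → 73° and 54.108′; 73 + 54.108/60 = 73.9018000
N ⇒ keep positive
Lon: split at 3 digits → 127° and 38.5374′; 127 + 38.5374/60 = 127.6422900
E → positive

73.901800, 127.642290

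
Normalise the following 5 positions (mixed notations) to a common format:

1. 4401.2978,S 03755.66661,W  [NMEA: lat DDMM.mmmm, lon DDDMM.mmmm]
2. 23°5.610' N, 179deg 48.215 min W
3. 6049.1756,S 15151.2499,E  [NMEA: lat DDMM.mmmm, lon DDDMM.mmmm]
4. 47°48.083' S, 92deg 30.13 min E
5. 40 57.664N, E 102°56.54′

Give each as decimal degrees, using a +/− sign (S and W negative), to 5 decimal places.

Point 1:
  Latitude: split at 2 digits → 44° and 1.2978′; 44 + 1.2978/60 = 44.021630
  S ⇒ negate
  Lon: degrees = first 3 digits = 37, minutes = 55.66661; 37 + 55.66661/60 = 37.927777
  W → negative
Point 2:
  Latitude: 5.61′ = 0.093500°; total 23.093500
  N → positive
  Lon: 179 + 48.215/60 = 179.803583
  hemisphere W, so the sign is −
Point 3:
  Lat: degrees = first 2 digits = 60, minutes = 49.1756; 60 + 49.1756/60 = 60.819593
  hemisphere S, so the sign is −
  Lon: split at 3 digits → 151° and 51.2499′; 151 + 51.2499/60 = 151.854165
  E ⇒ keep positive
Point 4:
  Lat: 47 + 48.083/60 = 47.801383
  S → negative
  Longitude: 30.13′ = 0.502167°; total 92.502167
  E ⇒ keep positive
Point 5:
  Lat: 40 + 57.664/60 = 40.961067
  N ⇒ keep positive
  Lon: 102 + 56.54/60 = 102.942333
  E ⇒ keep positive

1. -44.02163, -37.92778
2. 23.09350, -179.80358
3. -60.81959, 151.85417
4. -47.80138, 92.50217
5. 40.96107, 102.94233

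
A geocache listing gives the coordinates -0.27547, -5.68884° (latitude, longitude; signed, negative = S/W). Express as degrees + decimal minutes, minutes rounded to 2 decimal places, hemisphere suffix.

0° 16.53′ S, 5° 41.33′ W

Latitude is negative → S; |value| = 0.275470
Latitude: fractional part 0.275470 → 16.5282 minutes
Longitude is negative → W; |value| = 5.688840
λ: 5° + 0.688840 × 60 = 5° 41.3304′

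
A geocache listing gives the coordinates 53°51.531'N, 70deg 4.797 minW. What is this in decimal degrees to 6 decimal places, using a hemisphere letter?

53.858850° N, 70.079950° W

φ: 53 + 51.531/60 = 53.8588500
Lon: 70 + 4.797/60 = 70.0799500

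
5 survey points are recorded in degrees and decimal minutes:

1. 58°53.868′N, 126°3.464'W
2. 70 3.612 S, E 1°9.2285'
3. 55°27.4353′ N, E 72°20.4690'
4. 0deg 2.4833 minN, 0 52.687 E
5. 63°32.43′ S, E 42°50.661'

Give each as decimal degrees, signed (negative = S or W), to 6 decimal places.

1. 58.897800, -126.057733
2. -70.060200, 1.153808
3. 55.457255, 72.341150
4. 0.041388, 0.878117
5. -63.540500, 42.844350

Point 1:
  φ: 53.868′ = 0.897800°; total 58.8978000
  N → positive
  Longitude: 126 + 3.464/60 = 126.0577333
  hemisphere W, so the sign is −
Point 2:
  φ: 70 + 3.612/60 = 70.0602000
  S → negative
  Lon: 9.2285′ = 0.153808°; total 1.1538083
  E → positive
Point 3:
  Latitude: 27.4353′ = 0.457255°; total 55.4572550
  N ⇒ keep positive
  Lon: 72 + 20.469/60 = 72.3411500
  E → positive
Point 4:
  φ: 0 + 2.4833/60 = 0.0413883
  N ⇒ keep positive
  Lon: 52.687′ = 0.878117°; total 0.8781167
  E ⇒ keep positive
Point 5:
  Lat: 32.43′ = 0.540500°; total 63.5405000
  S → negative
  λ: 50.661′ = 0.844350°; total 42.8443500
  E ⇒ keep positive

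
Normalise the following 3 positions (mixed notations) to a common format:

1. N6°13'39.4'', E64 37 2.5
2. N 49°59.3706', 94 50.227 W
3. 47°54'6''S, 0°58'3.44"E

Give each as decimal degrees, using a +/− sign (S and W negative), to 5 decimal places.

Point 1:
  φ: 6 + 13/60 + 39.4/3600 = 6.227611
  N → positive
  Lon: 64 + 37/60 + 2.5/3600 = 64.617361
  E → positive
Point 2:
  Latitude: 59.3706′ = 0.989510°; total 49.989510
  N ⇒ keep positive
  Longitude: 94 + 50.227/60 = 94.837117
  W ⇒ negate
Point 3:
  Latitude: 47° + 54/60 + 6/3600 = 47 + 0.900000 + 0.001667 = 47.901667
  S → negative
  Lon: 0 + 58/60 + 3.44/3600 = 0.967622
  E ⇒ keep positive

1. 6.22761, 64.61736
2. 49.98951, -94.83712
3. -47.90167, 0.96762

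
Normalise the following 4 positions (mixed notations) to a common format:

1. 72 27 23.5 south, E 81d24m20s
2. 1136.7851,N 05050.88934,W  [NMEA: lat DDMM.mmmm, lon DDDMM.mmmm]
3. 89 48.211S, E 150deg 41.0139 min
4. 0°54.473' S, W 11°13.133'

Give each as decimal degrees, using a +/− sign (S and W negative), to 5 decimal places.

Point 1:
  φ: 72° + 27/60 + 23.5/3600 = 72 + 0.450000 + 0.006528 = 72.456528
  S → negative
  λ: 81° + 24/60 + 20/3600 = 81 + 0.400000 + 0.005556 = 81.405556
  E ⇒ keep positive
Point 2:
  Latitude: split at 2 digits → 11° and 36.7851′; 11 + 36.7851/60 = 11.613085
  N → positive
  Lon: split at 3 digits → 050° and 50.88934′; 50 + 50.88934/60 = 50.848156
  W → negative
Point 3:
  φ: 89 + 48.211/60 = 89.803517
  hemisphere S, so the sign is −
  λ: 41.0139′ = 0.683565°; total 150.683565
  E ⇒ keep positive
Point 4:
  Latitude: 54.473′ = 0.907883°; total 0.907883
  S ⇒ negate
  λ: 13.133′ = 0.218883°; total 11.218883
  W ⇒ negate

1. -72.45653, 81.40556
2. 11.61309, -50.84816
3. -89.80352, 150.68357
4. -0.90788, -11.21888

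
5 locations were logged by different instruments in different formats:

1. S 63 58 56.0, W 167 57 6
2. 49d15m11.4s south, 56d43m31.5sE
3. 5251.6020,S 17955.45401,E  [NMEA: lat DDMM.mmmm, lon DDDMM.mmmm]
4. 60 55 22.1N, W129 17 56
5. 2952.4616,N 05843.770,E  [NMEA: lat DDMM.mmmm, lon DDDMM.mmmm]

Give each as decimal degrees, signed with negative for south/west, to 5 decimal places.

Point 1:
  Lat: 63 + 58/60 + 56/3600 = 63.982222
  S ⇒ negate
  λ: 57′ + 6″ = 57.10000′; 167 + 57.10000/60 = 167.951667
  W ⇒ negate
Point 2:
  φ: 49° + 15/60 + 11.4/3600 = 49 + 0.250000 + 0.003167 = 49.253167
  S ⇒ negate
  Lon: 56° + 43/60 + 31.5/3600 = 56 + 0.716667 + 0.008750 = 56.725417
  E → positive
Point 3:
  φ: degrees = first 2 digits = 52, minutes = 51.602; 52 + 51.602/60 = 52.860033
  S → negative
  Lon: degrees = first 3 digits = 179, minutes = 55.45401; 179 + 55.45401/60 = 179.924234
  E → positive
Point 4:
  Latitude: 60° + 55/60 + 22.1/3600 = 60 + 0.916667 + 0.006139 = 60.922806
  N ⇒ keep positive
  Longitude: 17′ + 56″ = 17.93333′; 129 + 17.93333/60 = 129.298889
  W ⇒ negate
Point 5:
  Lat: split at 2 digits → 29° and 52.4616′; 29 + 52.4616/60 = 29.874360
  N ⇒ keep positive
  Longitude: degrees = first 3 digits = 58, minutes = 43.77; 58 + 43.77/60 = 58.729500
  E → positive

1. -63.98222, -167.95167
2. -49.25317, 56.72542
3. -52.86003, 179.92423
4. 60.92281, -129.29889
5. 29.87436, 58.72950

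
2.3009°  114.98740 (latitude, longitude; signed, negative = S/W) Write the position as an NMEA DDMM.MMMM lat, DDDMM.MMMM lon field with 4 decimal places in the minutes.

0218.0540,N / 11459.2440,E

Latitude: minutes = (2.300900 − 2) × 60 = 18.054000
Longitude: 114° + 0.987400 × 60 = 114° 59.244000′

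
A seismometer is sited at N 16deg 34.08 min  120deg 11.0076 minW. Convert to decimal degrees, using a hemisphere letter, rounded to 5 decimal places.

Latitude: 34.08′ = 0.568000°; total 16.568000
λ: 11.0076′ = 0.183460°; total 120.183460

16.56800° N, 120.18346° W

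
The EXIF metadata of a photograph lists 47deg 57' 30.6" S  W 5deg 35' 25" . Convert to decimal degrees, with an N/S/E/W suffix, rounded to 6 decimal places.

φ: 47° + 57/60 + 30.6/3600 = 47 + 0.950000 + 0.008500 = 47.9585000
Lon: 35′ + 25″ = 35.41667′; 5 + 35.41667/60 = 5.5902778

47.958500° S, 5.590278° W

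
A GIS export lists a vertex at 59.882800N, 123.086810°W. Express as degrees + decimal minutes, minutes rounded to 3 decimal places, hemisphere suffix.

59° 52.968′ N, 123° 5.209′ W

φ: minutes = (59.882800 − 59) × 60 = 52.96800
Longitude: minutes = (123.086810 − 123) × 60 = 5.20860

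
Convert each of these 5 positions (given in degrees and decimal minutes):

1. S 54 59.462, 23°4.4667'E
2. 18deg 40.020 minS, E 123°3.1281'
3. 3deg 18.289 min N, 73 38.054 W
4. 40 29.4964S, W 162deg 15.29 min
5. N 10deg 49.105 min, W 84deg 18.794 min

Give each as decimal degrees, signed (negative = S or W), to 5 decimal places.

Point 1:
  φ: 59.462′ = 0.991033°; total 54.991033
  S ⇒ negate
  Lon: 4.4667′ = 0.074445°; total 23.074445
  E → positive
Point 2:
  φ: 18 + 40.02/60 = 18.667000
  S → negative
  λ: 123 + 3.1281/60 = 123.052135
  E ⇒ keep positive
Point 3:
  Latitude: 3 + 18.289/60 = 3.304817
  N ⇒ keep positive
  Lon: 38.054′ = 0.634233°; total 73.634233
  W ⇒ negate
Point 4:
  Latitude: 29.4964′ = 0.491607°; total 40.491607
  hemisphere S, so the sign is −
  λ: 162 + 15.29/60 = 162.254833
  W → negative
Point 5:
  φ: 10 + 49.105/60 = 10.818417
  N → positive
  Longitude: 84 + 18.794/60 = 84.313233
  W ⇒ negate

1. -54.99103, 23.07445
2. -18.66700, 123.05214
3. 3.30482, -73.63423
4. -40.49161, -162.25483
5. 10.81842, -84.31323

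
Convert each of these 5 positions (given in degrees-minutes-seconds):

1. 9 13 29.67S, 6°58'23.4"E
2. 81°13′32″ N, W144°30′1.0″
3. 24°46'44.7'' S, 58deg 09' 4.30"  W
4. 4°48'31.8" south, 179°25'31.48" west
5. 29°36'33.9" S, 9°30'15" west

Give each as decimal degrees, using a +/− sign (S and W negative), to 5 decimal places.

1. -9.22491, 6.97317
2. 81.22556, -144.50028
3. -24.77908, -58.15119
4. -4.80883, -179.42541
5. -29.60942, -9.50417

Point 1:
  Latitude: 13′ + 29.67″ = 13.49450′; 9 + 13.49450/60 = 9.224908
  S → negative
  Lon: 6 + 58/60 + 23.4/3600 = 6.973167
  E → positive
Point 2:
  Lat: 81° + 13/60 + 32/3600 = 81 + 0.216667 + 0.008889 = 81.225556
  N → positive
  λ: 144 + 30/60 + 1/3600 = 144.500278
  W ⇒ negate
Point 3:
  φ: 24 + 46/60 + 44.7/3600 = 24.779083
  S → negative
  Longitude: 58° + 9/60 + 4.3/3600 = 58 + 0.150000 + 0.001194 = 58.151194
  W → negative
Point 4:
  Latitude: 4° + 48/60 + 31.8/3600 = 4 + 0.800000 + 0.008833 = 4.808833
  hemisphere S, so the sign is −
  Longitude: 179° + 25/60 + 31.48/3600 = 179 + 0.416667 + 0.008744 = 179.425411
  hemisphere W, so the sign is −
Point 5:
  Lat: 29° + 36/60 + 33.9/3600 = 29 + 0.600000 + 0.009417 = 29.609417
  hemisphere S, so the sign is −
  λ: 30′ + 15″ = 30.25000′; 9 + 30.25000/60 = 9.504167
  W ⇒ negate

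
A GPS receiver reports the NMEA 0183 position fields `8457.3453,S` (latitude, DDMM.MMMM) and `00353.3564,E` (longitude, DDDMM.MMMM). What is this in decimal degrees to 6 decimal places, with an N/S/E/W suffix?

φ: split at 2 digits → 84° and 57.3453′; 84 + 57.3453/60 = 84.9557550
λ: degrees = first 3 digits = 3, minutes = 53.3564; 3 + 53.3564/60 = 3.8892733

84.955755° S, 3.889273° E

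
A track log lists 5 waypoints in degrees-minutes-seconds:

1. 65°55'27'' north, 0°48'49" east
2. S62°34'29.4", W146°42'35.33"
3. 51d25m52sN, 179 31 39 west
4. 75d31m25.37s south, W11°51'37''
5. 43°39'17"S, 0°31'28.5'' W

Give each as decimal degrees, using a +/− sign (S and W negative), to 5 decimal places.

1. 65.92417, 0.81361
2. -62.57483, -146.70981
3. 51.43111, -179.52750
4. -75.52371, -11.86028
5. -43.65472, -0.52458

Point 1:
  Latitude: 65 + 55/60 + 27/3600 = 65.924167
  N ⇒ keep positive
  Lon: 0° + 48/60 + 49/3600 = 0 + 0.800000 + 0.013611 = 0.813611
  E ⇒ keep positive
Point 2:
  Latitude: 34′ + 29.4″ = 34.49000′; 62 + 34.49000/60 = 62.574833
  hemisphere S, so the sign is −
  Longitude: 146° + 42/60 + 35.33/3600 = 146 + 0.700000 + 0.009814 = 146.709814
  W → negative
Point 3:
  φ: 25′ + 52″ = 25.86667′; 51 + 25.86667/60 = 51.431111
  N ⇒ keep positive
  λ: 31′ + 39″ = 31.65000′; 179 + 31.65000/60 = 179.527500
  W ⇒ negate
Point 4:
  Latitude: 75 + 31/60 + 25.37/3600 = 75.523714
  hemisphere S, so the sign is −
  λ: 11 + 51/60 + 37/3600 = 11.860278
  W → negative
Point 5:
  Latitude: 43 + 39/60 + 17/3600 = 43.654722
  S ⇒ negate
  Longitude: 0° + 31/60 + 28.5/3600 = 0 + 0.516667 + 0.007917 = 0.524583
  W → negative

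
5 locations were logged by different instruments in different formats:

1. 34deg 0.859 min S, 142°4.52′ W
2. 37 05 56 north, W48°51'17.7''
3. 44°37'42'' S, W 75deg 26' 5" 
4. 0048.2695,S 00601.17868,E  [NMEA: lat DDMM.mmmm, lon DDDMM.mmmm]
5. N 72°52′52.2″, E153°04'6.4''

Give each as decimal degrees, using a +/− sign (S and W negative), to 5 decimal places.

1. -34.01432, -142.07533
2. 37.09889, -48.85492
3. -44.62833, -75.43472
4. -0.80449, 6.01964
5. 72.88117, 153.06844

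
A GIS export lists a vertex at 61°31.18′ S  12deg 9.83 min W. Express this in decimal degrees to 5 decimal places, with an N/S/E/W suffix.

61.51967° S, 12.16383° W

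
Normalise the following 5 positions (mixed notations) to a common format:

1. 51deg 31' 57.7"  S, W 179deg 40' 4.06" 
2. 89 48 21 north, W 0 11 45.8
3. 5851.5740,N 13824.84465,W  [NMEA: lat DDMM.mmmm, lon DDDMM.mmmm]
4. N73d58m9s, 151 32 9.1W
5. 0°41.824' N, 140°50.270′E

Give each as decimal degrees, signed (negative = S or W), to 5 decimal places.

1. -51.53269, -179.66779
2. 89.80583, -0.19606
3. 58.85957, -138.41408
4. 73.96917, -151.53586
5. 0.69707, 140.83783

Point 1:
  φ: 51° + 31/60 + 57.7/3600 = 51 + 0.516667 + 0.016028 = 51.532694
  hemisphere S, so the sign is −
  Longitude: 179 + 40/60 + 4.06/3600 = 179.667794
  hemisphere W, so the sign is −
Point 2:
  φ: 89 + 48/60 + 21/3600 = 89.805833
  N → positive
  Lon: 0° + 11/60 + 45.8/3600 = 0 + 0.183333 + 0.012722 = 0.196056
  hemisphere W, so the sign is −
Point 3:
  Latitude: split at 2 digits → 58° and 51.574′; 58 + 51.574/60 = 58.859567
  N → positive
  Longitude: split at 3 digits → 138° and 24.84465′; 138 + 24.84465/60 = 138.414078
  W ⇒ negate
Point 4:
  φ: 58′ + 9″ = 58.15000′; 73 + 58.15000/60 = 73.969167
  N ⇒ keep positive
  Longitude: 151° + 32/60 + 9.1/3600 = 151 + 0.533333 + 0.002528 = 151.535861
  W → negative
Point 5:
  Lat: 0 + 41.824/60 = 0.697067
  N → positive
  λ: 140 + 50.27/60 = 140.837833
  E → positive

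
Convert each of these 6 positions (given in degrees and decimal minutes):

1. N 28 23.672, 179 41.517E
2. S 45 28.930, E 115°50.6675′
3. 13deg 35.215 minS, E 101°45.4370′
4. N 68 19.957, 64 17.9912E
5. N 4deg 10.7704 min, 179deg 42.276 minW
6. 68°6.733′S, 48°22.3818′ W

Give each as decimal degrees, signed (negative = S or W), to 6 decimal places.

Point 1:
  Lat: 23.672′ = 0.394533°; total 28.3945333
  N → positive
  Lon: 179 + 41.517/60 = 179.6919500
  E → positive
Point 2:
  φ: 45 + 28.93/60 = 45.4821667
  S ⇒ negate
  λ: 50.6675′ = 0.844458°; total 115.8444583
  E ⇒ keep positive
Point 3:
  φ: 13 + 35.215/60 = 13.5869167
  S → negative
  Longitude: 45.437′ = 0.757283°; total 101.7572833
  E → positive
Point 4:
  Latitude: 68 + 19.957/60 = 68.3326167
  N ⇒ keep positive
  λ: 17.9912′ = 0.299853°; total 64.2998533
  E ⇒ keep positive
Point 5:
  Latitude: 4 + 10.7704/60 = 4.1795067
  N → positive
  Longitude: 179 + 42.276/60 = 179.7046000
  hemisphere W, so the sign is −
Point 6:
  φ: 68 + 6.733/60 = 68.1122167
  S → negative
  λ: 48 + 22.3818/60 = 48.3730300
  hemisphere W, so the sign is −

1. 28.394533, 179.691950
2. -45.482167, 115.844458
3. -13.586917, 101.757283
4. 68.332617, 64.299853
5. 4.179507, -179.704600
6. -68.112217, -48.373030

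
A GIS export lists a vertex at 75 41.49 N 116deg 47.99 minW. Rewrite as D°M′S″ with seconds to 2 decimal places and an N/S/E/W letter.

75°41′29.40″ N, 116°47′59.40″ W

Lat: fractional minutes 0.49000 × 60 = 29.4000″
Lon: 47.99000′ → 47′ and 0.99000 × 60 = 59.4000″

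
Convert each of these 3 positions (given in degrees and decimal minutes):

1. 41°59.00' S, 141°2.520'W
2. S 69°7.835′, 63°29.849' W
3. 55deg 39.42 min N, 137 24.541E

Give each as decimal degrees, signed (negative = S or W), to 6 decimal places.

1. -41.983333, -141.042000
2. -69.130583, -63.497483
3. 55.657000, 137.409017

Point 1:
  φ: 59′ = 0.983333°; total 41.9833333
  S → negative
  Longitude: 141 + 2.52/60 = 141.0420000
  W ⇒ negate
Point 2:
  φ: 7.835′ = 0.130583°; total 69.1305833
  S ⇒ negate
  Longitude: 29.849′ = 0.497483°; total 63.4974833
  hemisphere W, so the sign is −
Point 3:
  φ: 39.42′ = 0.657000°; total 55.6570000
  N → positive
  Longitude: 137 + 24.541/60 = 137.4090167
  E ⇒ keep positive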